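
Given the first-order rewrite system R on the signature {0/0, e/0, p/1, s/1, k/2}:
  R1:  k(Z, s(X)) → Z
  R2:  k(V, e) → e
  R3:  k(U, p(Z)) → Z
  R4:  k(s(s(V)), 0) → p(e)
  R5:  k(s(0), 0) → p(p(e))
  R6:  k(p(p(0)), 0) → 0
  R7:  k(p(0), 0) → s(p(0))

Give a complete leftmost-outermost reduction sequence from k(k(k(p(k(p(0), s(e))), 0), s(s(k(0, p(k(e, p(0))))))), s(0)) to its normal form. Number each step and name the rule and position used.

0

1. k(k(k(p(k(p(0), s(e))), 0), s(s(k(0, p(k(e, p(0))))))), s(0))  →  k(k(p(k(p(0), s(e))), 0), s(s(k(0, p(k(e, p(0)))))))   [R1 at ε]
2. k(k(p(k(p(0), s(e))), 0), s(s(k(0, p(k(e, p(0)))))))  →  k(p(k(p(0), s(e))), 0)   [R1 at ε]
3. k(p(k(p(0), s(e))), 0)  →  k(p(p(0)), 0)   [R1 at 1.1]
4. k(p(p(0)), 0)  →  0   [R6 at ε]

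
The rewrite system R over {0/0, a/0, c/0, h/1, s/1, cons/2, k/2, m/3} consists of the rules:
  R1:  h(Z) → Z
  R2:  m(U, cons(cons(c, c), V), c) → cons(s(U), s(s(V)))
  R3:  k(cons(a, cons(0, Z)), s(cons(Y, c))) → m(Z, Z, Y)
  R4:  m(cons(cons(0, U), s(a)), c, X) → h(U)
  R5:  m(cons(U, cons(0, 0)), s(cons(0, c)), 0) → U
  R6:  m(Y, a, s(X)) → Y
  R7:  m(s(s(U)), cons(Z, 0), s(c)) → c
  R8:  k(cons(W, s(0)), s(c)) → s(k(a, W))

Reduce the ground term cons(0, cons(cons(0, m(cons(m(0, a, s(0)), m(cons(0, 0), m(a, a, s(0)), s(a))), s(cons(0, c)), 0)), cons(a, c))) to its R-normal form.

1. cons(0, cons(cons(0, m(cons(m(0, a, s(0)), m(cons(0, 0), m(a, a, s(0)), s(a))), s(cons(0, c)), 0)), cons(a, c)))  →  cons(0, cons(cons(0, m(cons(0, m(cons(0, 0), m(a, a, s(0)), s(a))), s(cons(0, c)), 0)), cons(a, c)))   [R6 at 2.1.2.1.1]
2. cons(0, cons(cons(0, m(cons(0, m(cons(0, 0), m(a, a, s(0)), s(a))), s(cons(0, c)), 0)), cons(a, c)))  →  cons(0, cons(cons(0, m(cons(0, m(cons(0, 0), a, s(a))), s(cons(0, c)), 0)), cons(a, c)))   [R6 at 2.1.2.1.2.2]
3. cons(0, cons(cons(0, m(cons(0, m(cons(0, 0), a, s(a))), s(cons(0, c)), 0)), cons(a, c)))  →  cons(0, cons(cons(0, m(cons(0, cons(0, 0)), s(cons(0, c)), 0)), cons(a, c)))   [R6 at 2.1.2.1.2]
4. cons(0, cons(cons(0, m(cons(0, cons(0, 0)), s(cons(0, c)), 0)), cons(a, c)))  →  cons(0, cons(cons(0, 0), cons(a, c)))   [R5 at 2.1.2]

cons(0, cons(cons(0, 0), cons(a, c)))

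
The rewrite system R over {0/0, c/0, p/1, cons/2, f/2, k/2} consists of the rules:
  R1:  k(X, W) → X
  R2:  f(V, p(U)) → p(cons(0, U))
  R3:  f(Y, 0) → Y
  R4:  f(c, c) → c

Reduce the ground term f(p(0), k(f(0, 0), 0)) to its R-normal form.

1. f(p(0), k(f(0, 0), 0))  →  f(p(0), f(0, 0))   [R1 at 2]
2. f(p(0), f(0, 0))  →  f(p(0), 0)   [R3 at 2]
3. f(p(0), 0)  →  p(0)   [R3 at ε]

p(0)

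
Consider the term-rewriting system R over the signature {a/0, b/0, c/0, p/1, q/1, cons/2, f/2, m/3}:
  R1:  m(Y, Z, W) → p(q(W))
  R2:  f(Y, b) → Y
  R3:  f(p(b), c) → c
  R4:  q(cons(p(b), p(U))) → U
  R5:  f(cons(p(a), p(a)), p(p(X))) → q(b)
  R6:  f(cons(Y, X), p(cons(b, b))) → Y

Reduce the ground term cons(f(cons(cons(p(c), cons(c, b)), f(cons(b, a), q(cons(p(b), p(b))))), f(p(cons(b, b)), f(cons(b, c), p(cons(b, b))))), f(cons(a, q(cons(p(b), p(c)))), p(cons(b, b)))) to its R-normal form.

cons(cons(p(c), cons(c, b)), a)

1. cons(f(cons(cons(p(c), cons(c, b)), f(cons(b, a), q(cons(p(b), p(b))))), f(p(cons(b, b)), f(cons(b, c), p(cons(b, b))))), f(cons(a, q(cons(p(b), p(c)))), p(cons(b, b))))  →  cons(f(cons(cons(p(c), cons(c, b)), f(cons(b, a), b)), f(p(cons(b, b)), f(cons(b, c), p(cons(b, b))))), f(cons(a, q(cons(p(b), p(c)))), p(cons(b, b))))   [R4 at 1.1.2.2]
2. cons(f(cons(cons(p(c), cons(c, b)), f(cons(b, a), b)), f(p(cons(b, b)), f(cons(b, c), p(cons(b, b))))), f(cons(a, q(cons(p(b), p(c)))), p(cons(b, b))))  →  cons(f(cons(cons(p(c), cons(c, b)), cons(b, a)), f(p(cons(b, b)), f(cons(b, c), p(cons(b, b))))), f(cons(a, q(cons(p(b), p(c)))), p(cons(b, b))))   [R2 at 1.1.2]
3. cons(f(cons(cons(p(c), cons(c, b)), cons(b, a)), f(p(cons(b, b)), f(cons(b, c), p(cons(b, b))))), f(cons(a, q(cons(p(b), p(c)))), p(cons(b, b))))  →  cons(f(cons(cons(p(c), cons(c, b)), cons(b, a)), f(p(cons(b, b)), b)), f(cons(a, q(cons(p(b), p(c)))), p(cons(b, b))))   [R6 at 1.2.2]
4. cons(f(cons(cons(p(c), cons(c, b)), cons(b, a)), f(p(cons(b, b)), b)), f(cons(a, q(cons(p(b), p(c)))), p(cons(b, b))))  →  cons(f(cons(cons(p(c), cons(c, b)), cons(b, a)), p(cons(b, b))), f(cons(a, q(cons(p(b), p(c)))), p(cons(b, b))))   [R2 at 1.2]
5. cons(f(cons(cons(p(c), cons(c, b)), cons(b, a)), p(cons(b, b))), f(cons(a, q(cons(p(b), p(c)))), p(cons(b, b))))  →  cons(cons(p(c), cons(c, b)), f(cons(a, q(cons(p(b), p(c)))), p(cons(b, b))))   [R6 at 1]
6. cons(cons(p(c), cons(c, b)), f(cons(a, q(cons(p(b), p(c)))), p(cons(b, b))))  →  cons(cons(p(c), cons(c, b)), a)   [R6 at 2]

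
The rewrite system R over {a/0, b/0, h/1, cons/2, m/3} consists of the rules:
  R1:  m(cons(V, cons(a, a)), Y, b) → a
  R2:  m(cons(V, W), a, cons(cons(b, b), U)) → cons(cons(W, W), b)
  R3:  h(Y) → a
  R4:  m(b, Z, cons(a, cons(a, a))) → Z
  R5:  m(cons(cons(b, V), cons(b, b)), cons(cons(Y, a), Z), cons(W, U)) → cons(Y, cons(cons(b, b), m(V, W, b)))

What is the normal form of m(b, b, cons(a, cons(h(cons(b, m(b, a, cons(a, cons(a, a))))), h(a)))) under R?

b

1. m(b, b, cons(a, cons(h(cons(b, m(b, a, cons(a, cons(a, a))))), h(a))))  →  m(b, b, cons(a, cons(a, h(a))))   [R3 at 3.2.1]
2. m(b, b, cons(a, cons(a, h(a))))  →  m(b, b, cons(a, cons(a, a)))   [R3 at 3.2.2]
3. m(b, b, cons(a, cons(a, a)))  →  b   [R4 at ε]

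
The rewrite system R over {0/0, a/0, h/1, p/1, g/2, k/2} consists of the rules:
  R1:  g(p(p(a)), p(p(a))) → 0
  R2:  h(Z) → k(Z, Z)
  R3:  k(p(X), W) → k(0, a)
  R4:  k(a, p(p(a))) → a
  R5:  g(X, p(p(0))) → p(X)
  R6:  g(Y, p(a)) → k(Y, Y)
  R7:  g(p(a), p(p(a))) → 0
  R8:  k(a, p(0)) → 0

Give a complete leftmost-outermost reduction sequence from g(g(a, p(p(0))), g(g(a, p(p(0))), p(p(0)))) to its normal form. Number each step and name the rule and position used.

0

1. g(g(a, p(p(0))), g(g(a, p(p(0))), p(p(0))))  →  g(p(a), g(g(a, p(p(0))), p(p(0))))   [R5 at 1]
2. g(p(a), g(g(a, p(p(0))), p(p(0))))  →  g(p(a), p(g(a, p(p(0)))))   [R5 at 2]
3. g(p(a), p(g(a, p(p(0)))))  →  g(p(a), p(p(a)))   [R5 at 2.1]
4. g(p(a), p(p(a)))  →  0   [R7 at ε]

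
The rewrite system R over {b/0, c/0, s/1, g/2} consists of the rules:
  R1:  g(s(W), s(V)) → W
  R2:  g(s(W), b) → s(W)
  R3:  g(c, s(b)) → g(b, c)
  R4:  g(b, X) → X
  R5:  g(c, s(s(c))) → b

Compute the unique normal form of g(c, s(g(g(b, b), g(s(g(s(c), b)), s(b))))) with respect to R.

b

1. g(c, s(g(g(b, b), g(s(g(s(c), b)), s(b)))))  →  g(c, s(g(b, g(s(g(s(c), b)), s(b)))))   [R4 at 2.1.1]
2. g(c, s(g(b, g(s(g(s(c), b)), s(b)))))  →  g(c, s(g(s(g(s(c), b)), s(b))))   [R4 at 2.1]
3. g(c, s(g(s(g(s(c), b)), s(b))))  →  g(c, s(g(s(c), b)))   [R1 at 2.1]
4. g(c, s(g(s(c), b)))  →  g(c, s(s(c)))   [R2 at 2.1]
5. g(c, s(s(c)))  →  b   [R5 at ε]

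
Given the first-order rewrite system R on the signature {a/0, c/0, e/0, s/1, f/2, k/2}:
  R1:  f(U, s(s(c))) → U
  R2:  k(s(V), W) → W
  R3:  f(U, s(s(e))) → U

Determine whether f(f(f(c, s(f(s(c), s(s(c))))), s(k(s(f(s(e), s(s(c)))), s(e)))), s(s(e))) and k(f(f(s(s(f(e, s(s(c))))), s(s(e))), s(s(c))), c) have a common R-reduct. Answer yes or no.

Reduce t₁ = f(f(f(c, s(f(s(c), s(s(c))))), s(k(s(f(s(e), s(s(c)))), s(e)))), s(s(e))):
1. f(f(f(c, s(f(s(c), s(s(c))))), s(k(s(f(s(e), s(s(c)))), s(e)))), s(s(e)))  →  f(f(c, s(f(s(c), s(s(c))))), s(k(s(f(s(e), s(s(c)))), s(e))))   [R3 at ε]
2. f(f(c, s(f(s(c), s(s(c))))), s(k(s(f(s(e), s(s(c)))), s(e))))  →  f(f(c, s(s(c))), s(k(s(f(s(e), s(s(c)))), s(e))))   [R1 at 1.2.1]
3. f(f(c, s(s(c))), s(k(s(f(s(e), s(s(c)))), s(e))))  →  f(c, s(k(s(f(s(e), s(s(c)))), s(e))))   [R1 at 1]
4. f(c, s(k(s(f(s(e), s(s(c)))), s(e))))  →  f(c, s(s(e)))   [R2 at 2.1]
5. f(c, s(s(e)))  →  c   [R3 at ε]

Reduce t₂ = k(f(f(s(s(f(e, s(s(c))))), s(s(e))), s(s(c))), c):
1. k(f(f(s(s(f(e, s(s(c))))), s(s(e))), s(s(c))), c)  →  k(f(s(s(f(e, s(s(c))))), s(s(e))), c)   [R1 at 1]
2. k(f(s(s(f(e, s(s(c))))), s(s(e))), c)  →  k(s(s(f(e, s(s(c))))), c)   [R3 at 1]
3. k(s(s(f(e, s(s(c))))), c)  →  c   [R2 at ε]

yes — NF(t₁) = c, NF(t₂) = c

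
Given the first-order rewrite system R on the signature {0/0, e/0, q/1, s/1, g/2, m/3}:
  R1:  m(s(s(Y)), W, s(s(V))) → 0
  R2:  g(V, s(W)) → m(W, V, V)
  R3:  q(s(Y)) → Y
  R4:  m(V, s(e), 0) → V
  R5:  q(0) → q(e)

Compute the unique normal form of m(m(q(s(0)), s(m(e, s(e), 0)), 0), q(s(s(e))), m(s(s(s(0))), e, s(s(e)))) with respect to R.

1. m(m(q(s(0)), s(m(e, s(e), 0)), 0), q(s(s(e))), m(s(s(s(0))), e, s(s(e))))  →  m(m(0, s(m(e, s(e), 0)), 0), q(s(s(e))), m(s(s(s(0))), e, s(s(e))))   [R3 at 1.1]
2. m(m(0, s(m(e, s(e), 0)), 0), q(s(s(e))), m(s(s(s(0))), e, s(s(e))))  →  m(m(0, s(e), 0), q(s(s(e))), m(s(s(s(0))), e, s(s(e))))   [R4 at 1.2.1]
3. m(m(0, s(e), 0), q(s(s(e))), m(s(s(s(0))), e, s(s(e))))  →  m(0, q(s(s(e))), m(s(s(s(0))), e, s(s(e))))   [R4 at 1]
4. m(0, q(s(s(e))), m(s(s(s(0))), e, s(s(e))))  →  m(0, s(e), m(s(s(s(0))), e, s(s(e))))   [R3 at 2]
5. m(0, s(e), m(s(s(s(0))), e, s(s(e))))  →  m(0, s(e), 0)   [R1 at 3]
6. m(0, s(e), 0)  →  0   [R4 at ε]

0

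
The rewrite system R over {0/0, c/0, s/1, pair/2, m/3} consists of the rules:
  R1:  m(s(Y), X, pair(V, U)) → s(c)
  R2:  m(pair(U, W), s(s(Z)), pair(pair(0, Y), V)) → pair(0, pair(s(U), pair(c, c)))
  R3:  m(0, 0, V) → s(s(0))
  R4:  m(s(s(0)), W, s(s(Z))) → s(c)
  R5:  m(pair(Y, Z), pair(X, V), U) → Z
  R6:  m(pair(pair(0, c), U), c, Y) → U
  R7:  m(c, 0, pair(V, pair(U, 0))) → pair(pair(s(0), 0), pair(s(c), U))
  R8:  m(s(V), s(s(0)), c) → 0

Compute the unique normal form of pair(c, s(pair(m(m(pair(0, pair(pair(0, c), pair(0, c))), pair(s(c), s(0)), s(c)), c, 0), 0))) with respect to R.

pair(c, s(pair(pair(0, c), 0)))

1. pair(c, s(pair(m(m(pair(0, pair(pair(0, c), pair(0, c))), pair(s(c), s(0)), s(c)), c, 0), 0)))  →  pair(c, s(pair(m(pair(pair(0, c), pair(0, c)), c, 0), 0)))   [R5 at 2.1.1.1]
2. pair(c, s(pair(m(pair(pair(0, c), pair(0, c)), c, 0), 0)))  →  pair(c, s(pair(pair(0, c), 0)))   [R6 at 2.1.1]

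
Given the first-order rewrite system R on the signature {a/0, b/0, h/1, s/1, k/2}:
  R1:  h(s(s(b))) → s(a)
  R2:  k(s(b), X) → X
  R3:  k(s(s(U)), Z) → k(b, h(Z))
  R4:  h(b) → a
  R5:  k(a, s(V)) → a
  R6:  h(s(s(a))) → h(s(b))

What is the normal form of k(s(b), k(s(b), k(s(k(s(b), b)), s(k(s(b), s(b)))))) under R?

1. k(s(b), k(s(b), k(s(k(s(b), b)), s(k(s(b), s(b))))))  →  k(s(b), k(s(k(s(b), b)), s(k(s(b), s(b)))))   [R2 at ε]
2. k(s(b), k(s(k(s(b), b)), s(k(s(b), s(b)))))  →  k(s(k(s(b), b)), s(k(s(b), s(b))))   [R2 at ε]
3. k(s(k(s(b), b)), s(k(s(b), s(b))))  →  k(s(b), s(k(s(b), s(b))))   [R2 at 1.1]
4. k(s(b), s(k(s(b), s(b))))  →  s(k(s(b), s(b)))   [R2 at ε]
5. s(k(s(b), s(b)))  →  s(s(b))   [R2 at 1]

s(s(b))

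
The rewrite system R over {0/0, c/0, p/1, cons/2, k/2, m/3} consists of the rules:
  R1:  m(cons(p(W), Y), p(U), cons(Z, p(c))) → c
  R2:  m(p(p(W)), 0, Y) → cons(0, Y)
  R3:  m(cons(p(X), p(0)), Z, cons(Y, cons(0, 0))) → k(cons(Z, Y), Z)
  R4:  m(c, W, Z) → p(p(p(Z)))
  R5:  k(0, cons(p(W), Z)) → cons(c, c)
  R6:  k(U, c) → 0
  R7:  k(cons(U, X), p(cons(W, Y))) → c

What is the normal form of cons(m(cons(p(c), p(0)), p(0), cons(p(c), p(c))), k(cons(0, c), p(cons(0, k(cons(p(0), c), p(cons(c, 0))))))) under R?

1. cons(m(cons(p(c), p(0)), p(0), cons(p(c), p(c))), k(cons(0, c), p(cons(0, k(cons(p(0), c), p(cons(c, 0)))))))  →  cons(c, k(cons(0, c), p(cons(0, k(cons(p(0), c), p(cons(c, 0)))))))   [R1 at 1]
2. cons(c, k(cons(0, c), p(cons(0, k(cons(p(0), c), p(cons(c, 0)))))))  →  cons(c, c)   [R7 at 2]

cons(c, c)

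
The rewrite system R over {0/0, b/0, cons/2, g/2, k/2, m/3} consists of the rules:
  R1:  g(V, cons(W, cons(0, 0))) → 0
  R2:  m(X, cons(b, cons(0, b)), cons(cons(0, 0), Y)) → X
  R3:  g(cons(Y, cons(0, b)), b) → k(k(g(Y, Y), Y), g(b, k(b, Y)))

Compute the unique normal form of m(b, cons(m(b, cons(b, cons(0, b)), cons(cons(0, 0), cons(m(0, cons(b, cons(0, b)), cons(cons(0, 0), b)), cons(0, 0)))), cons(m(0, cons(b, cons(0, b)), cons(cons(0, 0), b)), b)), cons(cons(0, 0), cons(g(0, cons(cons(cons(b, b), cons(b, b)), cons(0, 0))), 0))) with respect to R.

b

1. m(b, cons(m(b, cons(b, cons(0, b)), cons(cons(0, 0), cons(m(0, cons(b, cons(0, b)), cons(cons(0, 0), b)), cons(0, 0)))), cons(m(0, cons(b, cons(0, b)), cons(cons(0, 0), b)), b)), cons(cons(0, 0), cons(g(0, cons(cons(cons(b, b), cons(b, b)), cons(0, 0))), 0)))  →  m(b, cons(b, cons(m(0, cons(b, cons(0, b)), cons(cons(0, 0), b)), b)), cons(cons(0, 0), cons(g(0, cons(cons(cons(b, b), cons(b, b)), cons(0, 0))), 0)))   [R2 at 2.1]
2. m(b, cons(b, cons(m(0, cons(b, cons(0, b)), cons(cons(0, 0), b)), b)), cons(cons(0, 0), cons(g(0, cons(cons(cons(b, b), cons(b, b)), cons(0, 0))), 0)))  →  m(b, cons(b, cons(0, b)), cons(cons(0, 0), cons(g(0, cons(cons(cons(b, b), cons(b, b)), cons(0, 0))), 0)))   [R2 at 2.2.1]
3. m(b, cons(b, cons(0, b)), cons(cons(0, 0), cons(g(0, cons(cons(cons(b, b), cons(b, b)), cons(0, 0))), 0)))  →  b   [R2 at ε]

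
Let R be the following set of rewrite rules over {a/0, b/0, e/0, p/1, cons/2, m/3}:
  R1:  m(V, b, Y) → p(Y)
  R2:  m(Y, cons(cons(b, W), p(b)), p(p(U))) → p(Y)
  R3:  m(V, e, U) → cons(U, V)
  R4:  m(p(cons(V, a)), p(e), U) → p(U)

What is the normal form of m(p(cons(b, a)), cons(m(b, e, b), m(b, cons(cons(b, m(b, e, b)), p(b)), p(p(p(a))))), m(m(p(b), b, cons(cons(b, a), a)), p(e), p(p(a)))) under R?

1. m(p(cons(b, a)), cons(m(b, e, b), m(b, cons(cons(b, m(b, e, b)), p(b)), p(p(p(a))))), m(m(p(b), b, cons(cons(b, a), a)), p(e), p(p(a))))  →  m(p(cons(b, a)), cons(cons(b, b), m(b, cons(cons(b, m(b, e, b)), p(b)), p(p(p(a))))), m(m(p(b), b, cons(cons(b, a), a)), p(e), p(p(a))))   [R3 at 2.1]
2. m(p(cons(b, a)), cons(cons(b, b), m(b, cons(cons(b, m(b, e, b)), p(b)), p(p(p(a))))), m(m(p(b), b, cons(cons(b, a), a)), p(e), p(p(a))))  →  m(p(cons(b, a)), cons(cons(b, b), p(b)), m(m(p(b), b, cons(cons(b, a), a)), p(e), p(p(a))))   [R2 at 2.2]
3. m(p(cons(b, a)), cons(cons(b, b), p(b)), m(m(p(b), b, cons(cons(b, a), a)), p(e), p(p(a))))  →  m(p(cons(b, a)), cons(cons(b, b), p(b)), m(p(cons(cons(b, a), a)), p(e), p(p(a))))   [R1 at 3.1]
4. m(p(cons(b, a)), cons(cons(b, b), p(b)), m(p(cons(cons(b, a), a)), p(e), p(p(a))))  →  m(p(cons(b, a)), cons(cons(b, b), p(b)), p(p(p(a))))   [R4 at 3]
5. m(p(cons(b, a)), cons(cons(b, b), p(b)), p(p(p(a))))  →  p(p(cons(b, a)))   [R2 at ε]

p(p(cons(b, a)))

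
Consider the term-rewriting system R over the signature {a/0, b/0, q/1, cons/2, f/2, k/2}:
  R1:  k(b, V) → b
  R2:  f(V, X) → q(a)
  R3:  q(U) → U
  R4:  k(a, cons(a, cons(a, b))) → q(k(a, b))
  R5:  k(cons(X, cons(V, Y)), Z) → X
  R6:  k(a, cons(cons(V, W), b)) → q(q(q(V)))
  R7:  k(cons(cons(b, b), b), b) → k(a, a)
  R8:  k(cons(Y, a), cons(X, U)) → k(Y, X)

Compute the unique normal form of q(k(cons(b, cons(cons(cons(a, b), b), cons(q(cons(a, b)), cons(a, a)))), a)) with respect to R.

b

1. q(k(cons(b, cons(cons(cons(a, b), b), cons(q(cons(a, b)), cons(a, a)))), a))  →  k(cons(b, cons(cons(cons(a, b), b), cons(q(cons(a, b)), cons(a, a)))), a)   [R3 at ε]
2. k(cons(b, cons(cons(cons(a, b), b), cons(q(cons(a, b)), cons(a, a)))), a)  →  b   [R5 at ε]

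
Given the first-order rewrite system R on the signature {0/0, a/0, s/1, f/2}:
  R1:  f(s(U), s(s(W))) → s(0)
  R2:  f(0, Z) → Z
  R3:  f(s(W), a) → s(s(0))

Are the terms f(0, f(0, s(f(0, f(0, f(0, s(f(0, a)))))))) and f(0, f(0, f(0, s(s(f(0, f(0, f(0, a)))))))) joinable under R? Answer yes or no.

yes — NF(t₁) = s(s(a)), NF(t₂) = s(s(a))

Reduce t₁ = f(0, f(0, s(f(0, f(0, f(0, s(f(0, a)))))))):
1. f(0, f(0, s(f(0, f(0, f(0, s(f(0, a))))))))  →  f(0, s(f(0, f(0, f(0, s(f(0, a)))))))   [R2 at ε]
2. f(0, s(f(0, f(0, f(0, s(f(0, a)))))))  →  s(f(0, f(0, f(0, s(f(0, a))))))   [R2 at ε]
3. s(f(0, f(0, f(0, s(f(0, a))))))  →  s(f(0, f(0, s(f(0, a)))))   [R2 at 1]
4. s(f(0, f(0, s(f(0, a)))))  →  s(f(0, s(f(0, a))))   [R2 at 1]
5. s(f(0, s(f(0, a))))  →  s(s(f(0, a)))   [R2 at 1]
6. s(s(f(0, a)))  →  s(s(a))   [R2 at 1.1]

Reduce t₂ = f(0, f(0, f(0, s(s(f(0, f(0, f(0, a)))))))):
1. f(0, f(0, f(0, s(s(f(0, f(0, f(0, a))))))))  →  f(0, f(0, s(s(f(0, f(0, f(0, a)))))))   [R2 at ε]
2. f(0, f(0, s(s(f(0, f(0, f(0, a)))))))  →  f(0, s(s(f(0, f(0, f(0, a))))))   [R2 at ε]
3. f(0, s(s(f(0, f(0, f(0, a))))))  →  s(s(f(0, f(0, f(0, a)))))   [R2 at ε]
4. s(s(f(0, f(0, f(0, a)))))  →  s(s(f(0, f(0, a))))   [R2 at 1.1]
5. s(s(f(0, f(0, a))))  →  s(s(f(0, a)))   [R2 at 1.1]
6. s(s(f(0, a)))  →  s(s(a))   [R2 at 1.1]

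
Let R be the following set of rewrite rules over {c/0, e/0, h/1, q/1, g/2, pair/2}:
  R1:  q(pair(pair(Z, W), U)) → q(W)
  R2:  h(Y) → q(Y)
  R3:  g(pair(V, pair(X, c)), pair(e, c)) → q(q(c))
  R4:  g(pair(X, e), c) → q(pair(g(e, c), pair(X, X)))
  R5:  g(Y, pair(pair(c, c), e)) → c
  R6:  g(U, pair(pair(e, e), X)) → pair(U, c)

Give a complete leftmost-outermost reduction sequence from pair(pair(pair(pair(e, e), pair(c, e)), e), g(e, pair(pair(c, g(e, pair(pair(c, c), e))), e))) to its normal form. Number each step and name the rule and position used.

1. pair(pair(pair(pair(e, e), pair(c, e)), e), g(e, pair(pair(c, g(e, pair(pair(c, c), e))), e)))  →  pair(pair(pair(pair(e, e), pair(c, e)), e), g(e, pair(pair(c, c), e)))   [R5 at 2.2.1.2]
2. pair(pair(pair(pair(e, e), pair(c, e)), e), g(e, pair(pair(c, c), e)))  →  pair(pair(pair(pair(e, e), pair(c, e)), e), c)   [R5 at 2]

pair(pair(pair(pair(e, e), pair(c, e)), e), c)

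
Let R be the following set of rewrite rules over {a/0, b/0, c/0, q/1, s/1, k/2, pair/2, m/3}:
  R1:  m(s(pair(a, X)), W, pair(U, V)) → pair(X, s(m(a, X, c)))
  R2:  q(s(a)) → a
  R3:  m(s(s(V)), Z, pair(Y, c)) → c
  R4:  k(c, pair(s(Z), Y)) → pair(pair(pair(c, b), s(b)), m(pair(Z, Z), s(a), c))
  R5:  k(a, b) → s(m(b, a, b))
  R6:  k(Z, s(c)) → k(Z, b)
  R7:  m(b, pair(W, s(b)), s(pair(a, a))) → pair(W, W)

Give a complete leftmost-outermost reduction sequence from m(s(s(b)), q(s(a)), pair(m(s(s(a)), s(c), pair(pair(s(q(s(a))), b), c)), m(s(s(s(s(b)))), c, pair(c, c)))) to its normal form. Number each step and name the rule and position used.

1. m(s(s(b)), q(s(a)), pair(m(s(s(a)), s(c), pair(pair(s(q(s(a))), b), c)), m(s(s(s(s(b)))), c, pair(c, c))))  →  m(s(s(b)), a, pair(m(s(s(a)), s(c), pair(pair(s(q(s(a))), b), c)), m(s(s(s(s(b)))), c, pair(c, c))))   [R2 at 2]
2. m(s(s(b)), a, pair(m(s(s(a)), s(c), pair(pair(s(q(s(a))), b), c)), m(s(s(s(s(b)))), c, pair(c, c))))  →  m(s(s(b)), a, pair(c, m(s(s(s(s(b)))), c, pair(c, c))))   [R3 at 3.1]
3. m(s(s(b)), a, pair(c, m(s(s(s(s(b)))), c, pair(c, c))))  →  m(s(s(b)), a, pair(c, c))   [R3 at 3.2]
4. m(s(s(b)), a, pair(c, c))  →  c   [R3 at ε]

c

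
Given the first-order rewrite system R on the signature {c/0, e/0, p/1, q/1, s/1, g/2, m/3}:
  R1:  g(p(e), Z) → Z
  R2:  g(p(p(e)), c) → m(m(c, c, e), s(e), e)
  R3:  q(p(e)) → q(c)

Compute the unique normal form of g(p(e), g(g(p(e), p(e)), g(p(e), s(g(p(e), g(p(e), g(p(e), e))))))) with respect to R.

1. g(p(e), g(g(p(e), p(e)), g(p(e), s(g(p(e), g(p(e), g(p(e), e)))))))  →  g(g(p(e), p(e)), g(p(e), s(g(p(e), g(p(e), g(p(e), e))))))   [R1 at ε]
2. g(g(p(e), p(e)), g(p(e), s(g(p(e), g(p(e), g(p(e), e))))))  →  g(p(e), g(p(e), s(g(p(e), g(p(e), g(p(e), e))))))   [R1 at 1]
3. g(p(e), g(p(e), s(g(p(e), g(p(e), g(p(e), e))))))  →  g(p(e), s(g(p(e), g(p(e), g(p(e), e)))))   [R1 at ε]
4. g(p(e), s(g(p(e), g(p(e), g(p(e), e)))))  →  s(g(p(e), g(p(e), g(p(e), e))))   [R1 at ε]
5. s(g(p(e), g(p(e), g(p(e), e))))  →  s(g(p(e), g(p(e), e)))   [R1 at 1]
6. s(g(p(e), g(p(e), e)))  →  s(g(p(e), e))   [R1 at 1]
7. s(g(p(e), e))  →  s(e)   [R1 at 1]

s(e)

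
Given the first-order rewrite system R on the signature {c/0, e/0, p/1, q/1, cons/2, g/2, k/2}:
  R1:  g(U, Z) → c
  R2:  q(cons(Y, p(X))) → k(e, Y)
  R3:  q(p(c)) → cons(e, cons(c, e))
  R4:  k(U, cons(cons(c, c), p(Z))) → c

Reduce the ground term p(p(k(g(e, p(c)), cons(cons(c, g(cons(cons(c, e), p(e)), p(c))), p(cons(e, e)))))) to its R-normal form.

p(p(c))

1. p(p(k(g(e, p(c)), cons(cons(c, g(cons(cons(c, e), p(e)), p(c))), p(cons(e, e))))))  →  p(p(k(c, cons(cons(c, g(cons(cons(c, e), p(e)), p(c))), p(cons(e, e))))))   [R1 at 1.1.1]
2. p(p(k(c, cons(cons(c, g(cons(cons(c, e), p(e)), p(c))), p(cons(e, e))))))  →  p(p(k(c, cons(cons(c, c), p(cons(e, e))))))   [R1 at 1.1.2.1.2]
3. p(p(k(c, cons(cons(c, c), p(cons(e, e))))))  →  p(p(c))   [R4 at 1.1]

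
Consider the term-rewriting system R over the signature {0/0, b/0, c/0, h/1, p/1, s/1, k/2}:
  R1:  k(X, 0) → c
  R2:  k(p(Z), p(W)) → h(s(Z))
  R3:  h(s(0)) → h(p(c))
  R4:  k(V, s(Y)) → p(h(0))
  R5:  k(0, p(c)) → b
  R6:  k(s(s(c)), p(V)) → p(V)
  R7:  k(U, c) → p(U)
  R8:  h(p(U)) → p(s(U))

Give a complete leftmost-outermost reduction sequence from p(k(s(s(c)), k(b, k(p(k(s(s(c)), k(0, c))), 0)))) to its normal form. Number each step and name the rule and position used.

1. p(k(s(s(c)), k(b, k(p(k(s(s(c)), k(0, c))), 0))))  →  p(k(s(s(c)), k(b, c)))   [R1 at 1.2.2]
2. p(k(s(s(c)), k(b, c)))  →  p(k(s(s(c)), p(b)))   [R7 at 1.2]
3. p(k(s(s(c)), p(b)))  →  p(p(b))   [R6 at 1]

p(p(b))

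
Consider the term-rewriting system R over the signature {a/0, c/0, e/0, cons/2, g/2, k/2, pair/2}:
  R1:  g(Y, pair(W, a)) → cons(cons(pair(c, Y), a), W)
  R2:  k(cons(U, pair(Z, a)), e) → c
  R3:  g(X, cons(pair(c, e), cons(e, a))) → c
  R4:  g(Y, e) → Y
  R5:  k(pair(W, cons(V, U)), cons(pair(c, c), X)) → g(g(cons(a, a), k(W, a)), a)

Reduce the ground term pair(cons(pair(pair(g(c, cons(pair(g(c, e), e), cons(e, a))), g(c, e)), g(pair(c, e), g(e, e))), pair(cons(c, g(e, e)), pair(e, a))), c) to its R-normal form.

1. pair(cons(pair(pair(g(c, cons(pair(g(c, e), e), cons(e, a))), g(c, e)), g(pair(c, e), g(e, e))), pair(cons(c, g(e, e)), pair(e, a))), c)  →  pair(cons(pair(pair(g(c, cons(pair(c, e), cons(e, a))), g(c, e)), g(pair(c, e), g(e, e))), pair(cons(c, g(e, e)), pair(e, a))), c)   [R4 at 1.1.1.1.2.1.1]
2. pair(cons(pair(pair(g(c, cons(pair(c, e), cons(e, a))), g(c, e)), g(pair(c, e), g(e, e))), pair(cons(c, g(e, e)), pair(e, a))), c)  →  pair(cons(pair(pair(c, g(c, e)), g(pair(c, e), g(e, e))), pair(cons(c, g(e, e)), pair(e, a))), c)   [R3 at 1.1.1.1]
3. pair(cons(pair(pair(c, g(c, e)), g(pair(c, e), g(e, e))), pair(cons(c, g(e, e)), pair(e, a))), c)  →  pair(cons(pair(pair(c, c), g(pair(c, e), g(e, e))), pair(cons(c, g(e, e)), pair(e, a))), c)   [R4 at 1.1.1.2]
4. pair(cons(pair(pair(c, c), g(pair(c, e), g(e, e))), pair(cons(c, g(e, e)), pair(e, a))), c)  →  pair(cons(pair(pair(c, c), g(pair(c, e), e)), pair(cons(c, g(e, e)), pair(e, a))), c)   [R4 at 1.1.2.2]
5. pair(cons(pair(pair(c, c), g(pair(c, e), e)), pair(cons(c, g(e, e)), pair(e, a))), c)  →  pair(cons(pair(pair(c, c), pair(c, e)), pair(cons(c, g(e, e)), pair(e, a))), c)   [R4 at 1.1.2]
6. pair(cons(pair(pair(c, c), pair(c, e)), pair(cons(c, g(e, e)), pair(e, a))), c)  →  pair(cons(pair(pair(c, c), pair(c, e)), pair(cons(c, e), pair(e, a))), c)   [R4 at 1.2.1.2]

pair(cons(pair(pair(c, c), pair(c, e)), pair(cons(c, e), pair(e, a))), c)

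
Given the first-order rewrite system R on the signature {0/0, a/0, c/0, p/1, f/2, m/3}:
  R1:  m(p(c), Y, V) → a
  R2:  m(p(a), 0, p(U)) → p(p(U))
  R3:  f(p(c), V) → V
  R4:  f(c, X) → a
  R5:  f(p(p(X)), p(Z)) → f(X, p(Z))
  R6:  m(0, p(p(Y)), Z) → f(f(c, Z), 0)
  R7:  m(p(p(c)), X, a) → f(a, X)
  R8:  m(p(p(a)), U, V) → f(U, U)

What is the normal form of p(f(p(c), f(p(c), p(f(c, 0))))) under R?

1. p(f(p(c), f(p(c), p(f(c, 0)))))  →  p(f(p(c), p(f(c, 0))))   [R3 at 1]
2. p(f(p(c), p(f(c, 0))))  →  p(p(f(c, 0)))   [R3 at 1]
3. p(p(f(c, 0)))  →  p(p(a))   [R4 at 1.1]

p(p(a))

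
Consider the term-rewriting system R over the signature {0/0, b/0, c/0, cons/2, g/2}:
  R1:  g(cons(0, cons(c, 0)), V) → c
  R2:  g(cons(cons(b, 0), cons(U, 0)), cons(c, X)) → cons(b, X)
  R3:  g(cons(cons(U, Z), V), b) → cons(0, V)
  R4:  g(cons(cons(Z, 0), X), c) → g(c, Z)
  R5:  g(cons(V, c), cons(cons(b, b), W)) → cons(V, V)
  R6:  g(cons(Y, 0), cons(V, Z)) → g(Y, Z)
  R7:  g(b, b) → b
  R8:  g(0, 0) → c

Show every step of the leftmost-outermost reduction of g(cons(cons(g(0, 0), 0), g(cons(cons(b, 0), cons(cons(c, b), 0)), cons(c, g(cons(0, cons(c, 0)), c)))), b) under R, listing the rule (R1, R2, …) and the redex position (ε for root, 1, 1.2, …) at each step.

cons(0, cons(b, c))

1. g(cons(cons(g(0, 0), 0), g(cons(cons(b, 0), cons(cons(c, b), 0)), cons(c, g(cons(0, cons(c, 0)), c)))), b)  →  cons(0, g(cons(cons(b, 0), cons(cons(c, b), 0)), cons(c, g(cons(0, cons(c, 0)), c))))   [R3 at ε]
2. cons(0, g(cons(cons(b, 0), cons(cons(c, b), 0)), cons(c, g(cons(0, cons(c, 0)), c))))  →  cons(0, cons(b, g(cons(0, cons(c, 0)), c)))   [R2 at 2]
3. cons(0, cons(b, g(cons(0, cons(c, 0)), c)))  →  cons(0, cons(b, c))   [R1 at 2.2]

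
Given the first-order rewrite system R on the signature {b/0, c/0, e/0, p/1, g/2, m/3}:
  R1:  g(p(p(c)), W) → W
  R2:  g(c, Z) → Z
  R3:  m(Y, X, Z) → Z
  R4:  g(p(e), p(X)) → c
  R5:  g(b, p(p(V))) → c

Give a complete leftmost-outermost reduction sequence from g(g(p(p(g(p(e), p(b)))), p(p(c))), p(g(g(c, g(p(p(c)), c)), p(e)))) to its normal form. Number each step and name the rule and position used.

p(p(e))

1. g(g(p(p(g(p(e), p(b)))), p(p(c))), p(g(g(c, g(p(p(c)), c)), p(e))))  →  g(g(p(p(c)), p(p(c))), p(g(g(c, g(p(p(c)), c)), p(e))))   [R4 at 1.1.1.1]
2. g(g(p(p(c)), p(p(c))), p(g(g(c, g(p(p(c)), c)), p(e))))  →  g(p(p(c)), p(g(g(c, g(p(p(c)), c)), p(e))))   [R1 at 1]
3. g(p(p(c)), p(g(g(c, g(p(p(c)), c)), p(e))))  →  p(g(g(c, g(p(p(c)), c)), p(e)))   [R1 at ε]
4. p(g(g(c, g(p(p(c)), c)), p(e)))  →  p(g(g(p(p(c)), c), p(e)))   [R2 at 1.1]
5. p(g(g(p(p(c)), c), p(e)))  →  p(g(c, p(e)))   [R1 at 1.1]
6. p(g(c, p(e)))  →  p(p(e))   [R2 at 1]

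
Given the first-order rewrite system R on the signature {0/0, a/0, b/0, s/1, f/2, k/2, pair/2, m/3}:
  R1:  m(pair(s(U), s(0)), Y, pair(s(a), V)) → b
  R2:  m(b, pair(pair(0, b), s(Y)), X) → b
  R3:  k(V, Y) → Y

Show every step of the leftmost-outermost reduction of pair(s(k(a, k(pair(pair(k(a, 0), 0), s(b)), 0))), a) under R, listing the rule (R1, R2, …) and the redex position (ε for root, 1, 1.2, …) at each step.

pair(s(0), a)

1. pair(s(k(a, k(pair(pair(k(a, 0), 0), s(b)), 0))), a)  →  pair(s(k(pair(pair(k(a, 0), 0), s(b)), 0)), a)   [R3 at 1.1]
2. pair(s(k(pair(pair(k(a, 0), 0), s(b)), 0)), a)  →  pair(s(0), a)   [R3 at 1.1]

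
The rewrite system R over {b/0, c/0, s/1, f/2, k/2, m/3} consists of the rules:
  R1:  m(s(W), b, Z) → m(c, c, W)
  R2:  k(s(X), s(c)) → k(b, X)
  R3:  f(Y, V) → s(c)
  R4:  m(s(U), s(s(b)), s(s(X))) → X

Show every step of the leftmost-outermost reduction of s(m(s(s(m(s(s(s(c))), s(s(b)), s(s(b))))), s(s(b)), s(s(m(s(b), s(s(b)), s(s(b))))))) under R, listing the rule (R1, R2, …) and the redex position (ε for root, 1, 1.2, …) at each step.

s(b)

1. s(m(s(s(m(s(s(s(c))), s(s(b)), s(s(b))))), s(s(b)), s(s(m(s(b), s(s(b)), s(s(b)))))))  →  s(m(s(b), s(s(b)), s(s(b))))   [R4 at 1]
2. s(m(s(b), s(s(b)), s(s(b))))  →  s(b)   [R4 at 1]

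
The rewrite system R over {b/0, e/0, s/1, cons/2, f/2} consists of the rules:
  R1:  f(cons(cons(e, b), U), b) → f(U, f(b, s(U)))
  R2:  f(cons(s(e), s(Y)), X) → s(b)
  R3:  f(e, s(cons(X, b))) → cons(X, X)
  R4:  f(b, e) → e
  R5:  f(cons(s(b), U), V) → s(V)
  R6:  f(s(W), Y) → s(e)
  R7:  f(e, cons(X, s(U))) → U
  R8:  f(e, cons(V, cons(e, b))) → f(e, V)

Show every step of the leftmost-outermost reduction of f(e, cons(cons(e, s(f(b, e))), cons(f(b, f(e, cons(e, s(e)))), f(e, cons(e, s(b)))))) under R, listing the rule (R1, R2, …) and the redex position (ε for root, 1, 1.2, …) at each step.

e

1. f(e, cons(cons(e, s(f(b, e))), cons(f(b, f(e, cons(e, s(e)))), f(e, cons(e, s(b))))))  →  f(e, cons(cons(e, s(e)), cons(f(b, f(e, cons(e, s(e)))), f(e, cons(e, s(b))))))   [R4 at 2.1.2.1]
2. f(e, cons(cons(e, s(e)), cons(f(b, f(e, cons(e, s(e)))), f(e, cons(e, s(b))))))  →  f(e, cons(cons(e, s(e)), cons(f(b, e), f(e, cons(e, s(b))))))   [R7 at 2.2.1.2]
3. f(e, cons(cons(e, s(e)), cons(f(b, e), f(e, cons(e, s(b))))))  →  f(e, cons(cons(e, s(e)), cons(e, f(e, cons(e, s(b))))))   [R4 at 2.2.1]
4. f(e, cons(cons(e, s(e)), cons(e, f(e, cons(e, s(b))))))  →  f(e, cons(cons(e, s(e)), cons(e, b)))   [R7 at 2.2.2]
5. f(e, cons(cons(e, s(e)), cons(e, b)))  →  f(e, cons(e, s(e)))   [R8 at ε]
6. f(e, cons(e, s(e)))  →  e   [R7 at ε]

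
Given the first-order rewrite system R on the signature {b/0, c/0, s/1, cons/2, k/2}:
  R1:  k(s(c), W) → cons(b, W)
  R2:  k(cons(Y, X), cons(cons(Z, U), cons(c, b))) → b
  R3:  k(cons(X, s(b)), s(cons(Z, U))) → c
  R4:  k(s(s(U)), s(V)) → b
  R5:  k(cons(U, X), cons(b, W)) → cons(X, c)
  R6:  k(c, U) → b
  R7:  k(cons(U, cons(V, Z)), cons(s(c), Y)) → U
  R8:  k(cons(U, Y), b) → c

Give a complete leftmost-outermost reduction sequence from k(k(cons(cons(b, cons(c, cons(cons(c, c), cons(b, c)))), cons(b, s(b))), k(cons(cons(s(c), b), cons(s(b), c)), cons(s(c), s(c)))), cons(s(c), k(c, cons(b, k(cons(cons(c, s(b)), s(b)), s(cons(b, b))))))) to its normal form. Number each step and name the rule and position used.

1. k(k(cons(cons(b, cons(c, cons(cons(c, c), cons(b, c)))), cons(b, s(b))), k(cons(cons(s(c), b), cons(s(b), c)), cons(s(c), s(c)))), cons(s(c), k(c, cons(b, k(cons(cons(c, s(b)), s(b)), s(cons(b, b)))))))  →  k(k(cons(cons(b, cons(c, cons(cons(c, c), cons(b, c)))), cons(b, s(b))), cons(s(c), b)), cons(s(c), k(c, cons(b, k(cons(cons(c, s(b)), s(b)), s(cons(b, b)))))))   [R7 at 1.2]
2. k(k(cons(cons(b, cons(c, cons(cons(c, c), cons(b, c)))), cons(b, s(b))), cons(s(c), b)), cons(s(c), k(c, cons(b, k(cons(cons(c, s(b)), s(b)), s(cons(b, b)))))))  →  k(cons(b, cons(c, cons(cons(c, c), cons(b, c)))), cons(s(c), k(c, cons(b, k(cons(cons(c, s(b)), s(b)), s(cons(b, b)))))))   [R7 at 1]
3. k(cons(b, cons(c, cons(cons(c, c), cons(b, c)))), cons(s(c), k(c, cons(b, k(cons(cons(c, s(b)), s(b)), s(cons(b, b)))))))  →  b   [R7 at ε]

b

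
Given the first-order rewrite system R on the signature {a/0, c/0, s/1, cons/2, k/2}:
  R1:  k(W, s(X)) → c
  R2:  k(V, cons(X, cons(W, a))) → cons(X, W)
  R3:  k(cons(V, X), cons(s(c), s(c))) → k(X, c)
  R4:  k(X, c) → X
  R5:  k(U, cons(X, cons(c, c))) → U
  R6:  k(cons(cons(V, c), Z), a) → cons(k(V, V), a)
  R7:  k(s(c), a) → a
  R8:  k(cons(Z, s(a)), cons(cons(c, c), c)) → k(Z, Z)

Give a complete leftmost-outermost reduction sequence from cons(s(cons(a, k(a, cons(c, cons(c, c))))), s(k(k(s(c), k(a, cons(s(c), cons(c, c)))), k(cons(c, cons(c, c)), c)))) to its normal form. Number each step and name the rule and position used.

cons(s(cons(a, a)), s(a))

1. cons(s(cons(a, k(a, cons(c, cons(c, c))))), s(k(k(s(c), k(a, cons(s(c), cons(c, c)))), k(cons(c, cons(c, c)), c))))  →  cons(s(cons(a, a)), s(k(k(s(c), k(a, cons(s(c), cons(c, c)))), k(cons(c, cons(c, c)), c))))   [R5 at 1.1.2]
2. cons(s(cons(a, a)), s(k(k(s(c), k(a, cons(s(c), cons(c, c)))), k(cons(c, cons(c, c)), c))))  →  cons(s(cons(a, a)), s(k(k(s(c), a), k(cons(c, cons(c, c)), c))))   [R5 at 2.1.1.2]
3. cons(s(cons(a, a)), s(k(k(s(c), a), k(cons(c, cons(c, c)), c))))  →  cons(s(cons(a, a)), s(k(a, k(cons(c, cons(c, c)), c))))   [R7 at 2.1.1]
4. cons(s(cons(a, a)), s(k(a, k(cons(c, cons(c, c)), c))))  →  cons(s(cons(a, a)), s(k(a, cons(c, cons(c, c)))))   [R4 at 2.1.2]
5. cons(s(cons(a, a)), s(k(a, cons(c, cons(c, c)))))  →  cons(s(cons(a, a)), s(a))   [R5 at 2.1]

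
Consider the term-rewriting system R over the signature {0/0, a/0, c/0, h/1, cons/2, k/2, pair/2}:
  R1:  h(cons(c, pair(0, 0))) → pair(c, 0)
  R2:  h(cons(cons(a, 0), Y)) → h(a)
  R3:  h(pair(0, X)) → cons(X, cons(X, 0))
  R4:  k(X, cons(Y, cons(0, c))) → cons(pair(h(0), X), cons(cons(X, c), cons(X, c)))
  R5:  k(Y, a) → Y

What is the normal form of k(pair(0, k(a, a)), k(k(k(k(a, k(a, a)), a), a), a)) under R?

1. k(pair(0, k(a, a)), k(k(k(k(a, k(a, a)), a), a), a))  →  k(pair(0, a), k(k(k(k(a, k(a, a)), a), a), a))   [R5 at 1.2]
2. k(pair(0, a), k(k(k(k(a, k(a, a)), a), a), a))  →  k(pair(0, a), k(k(k(a, k(a, a)), a), a))   [R5 at 2]
3. k(pair(0, a), k(k(k(a, k(a, a)), a), a))  →  k(pair(0, a), k(k(a, k(a, a)), a))   [R5 at 2]
4. k(pair(0, a), k(k(a, k(a, a)), a))  →  k(pair(0, a), k(a, k(a, a)))   [R5 at 2]
5. k(pair(0, a), k(a, k(a, a)))  →  k(pair(0, a), k(a, a))   [R5 at 2.2]
6. k(pair(0, a), k(a, a))  →  k(pair(0, a), a)   [R5 at 2]
7. k(pair(0, a), a)  →  pair(0, a)   [R5 at ε]

pair(0, a)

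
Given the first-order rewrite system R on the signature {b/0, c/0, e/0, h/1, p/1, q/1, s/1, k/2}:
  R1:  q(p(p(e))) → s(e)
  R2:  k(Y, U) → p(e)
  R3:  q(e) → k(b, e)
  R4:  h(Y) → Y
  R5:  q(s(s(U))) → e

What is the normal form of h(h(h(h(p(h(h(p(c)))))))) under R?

p(p(c))

1. h(h(h(h(p(h(h(p(c))))))))  →  h(h(h(p(h(h(p(c)))))))   [R4 at ε]
2. h(h(h(p(h(h(p(c)))))))  →  h(h(p(h(h(p(c))))))   [R4 at ε]
3. h(h(p(h(h(p(c))))))  →  h(p(h(h(p(c)))))   [R4 at ε]
4. h(p(h(h(p(c)))))  →  p(h(h(p(c))))   [R4 at ε]
5. p(h(h(p(c))))  →  p(h(p(c)))   [R4 at 1]
6. p(h(p(c)))  →  p(p(c))   [R4 at 1]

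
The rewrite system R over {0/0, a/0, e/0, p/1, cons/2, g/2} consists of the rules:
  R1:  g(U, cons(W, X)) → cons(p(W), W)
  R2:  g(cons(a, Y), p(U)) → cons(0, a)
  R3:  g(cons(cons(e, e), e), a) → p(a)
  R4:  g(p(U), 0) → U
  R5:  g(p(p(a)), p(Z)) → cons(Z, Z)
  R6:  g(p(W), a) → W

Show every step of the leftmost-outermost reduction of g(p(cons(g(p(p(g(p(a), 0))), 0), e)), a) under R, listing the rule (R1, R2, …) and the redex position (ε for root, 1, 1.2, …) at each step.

cons(p(a), e)

1. g(p(cons(g(p(p(g(p(a), 0))), 0), e)), a)  →  cons(g(p(p(g(p(a), 0))), 0), e)   [R6 at ε]
2. cons(g(p(p(g(p(a), 0))), 0), e)  →  cons(p(g(p(a), 0)), e)   [R4 at 1]
3. cons(p(g(p(a), 0)), e)  →  cons(p(a), e)   [R4 at 1.1]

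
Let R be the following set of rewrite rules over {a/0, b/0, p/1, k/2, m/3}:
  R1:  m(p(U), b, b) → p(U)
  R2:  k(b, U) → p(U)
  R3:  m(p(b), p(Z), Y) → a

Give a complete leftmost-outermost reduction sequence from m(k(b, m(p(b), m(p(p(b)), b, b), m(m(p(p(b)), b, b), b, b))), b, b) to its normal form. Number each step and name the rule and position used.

p(a)

1. m(k(b, m(p(b), m(p(p(b)), b, b), m(m(p(p(b)), b, b), b, b))), b, b)  →  m(p(m(p(b), m(p(p(b)), b, b), m(m(p(p(b)), b, b), b, b))), b, b)   [R2 at 1]
2. m(p(m(p(b), m(p(p(b)), b, b), m(m(p(p(b)), b, b), b, b))), b, b)  →  p(m(p(b), m(p(p(b)), b, b), m(m(p(p(b)), b, b), b, b)))   [R1 at ε]
3. p(m(p(b), m(p(p(b)), b, b), m(m(p(p(b)), b, b), b, b)))  →  p(m(p(b), p(p(b)), m(m(p(p(b)), b, b), b, b)))   [R1 at 1.2]
4. p(m(p(b), p(p(b)), m(m(p(p(b)), b, b), b, b)))  →  p(a)   [R3 at 1]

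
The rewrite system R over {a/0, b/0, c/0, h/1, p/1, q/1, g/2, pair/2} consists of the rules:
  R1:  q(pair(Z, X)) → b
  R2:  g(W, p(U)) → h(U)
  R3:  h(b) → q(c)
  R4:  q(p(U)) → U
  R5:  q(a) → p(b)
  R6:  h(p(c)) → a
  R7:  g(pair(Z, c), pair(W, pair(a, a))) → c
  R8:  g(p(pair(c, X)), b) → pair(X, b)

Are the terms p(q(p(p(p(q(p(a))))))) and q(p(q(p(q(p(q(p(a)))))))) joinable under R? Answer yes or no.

Reduce t₁ = p(q(p(p(p(q(p(a))))))):
1. p(q(p(p(p(q(p(a)))))))  →  p(p(p(q(p(a)))))   [R4 at 1]
2. p(p(p(q(p(a)))))  →  p(p(p(a)))   [R4 at 1.1.1]

Reduce t₂ = q(p(q(p(q(p(q(p(a)))))))):
1. q(p(q(p(q(p(q(p(a))))))))  →  q(p(q(p(q(p(a))))))   [R4 at ε]
2. q(p(q(p(q(p(a))))))  →  q(p(q(p(a))))   [R4 at ε]
3. q(p(q(p(a))))  →  q(p(a))   [R4 at ε]
4. q(p(a))  →  a   [R4 at ε]

no — NF(t₁) = p(p(p(a))), NF(t₂) = a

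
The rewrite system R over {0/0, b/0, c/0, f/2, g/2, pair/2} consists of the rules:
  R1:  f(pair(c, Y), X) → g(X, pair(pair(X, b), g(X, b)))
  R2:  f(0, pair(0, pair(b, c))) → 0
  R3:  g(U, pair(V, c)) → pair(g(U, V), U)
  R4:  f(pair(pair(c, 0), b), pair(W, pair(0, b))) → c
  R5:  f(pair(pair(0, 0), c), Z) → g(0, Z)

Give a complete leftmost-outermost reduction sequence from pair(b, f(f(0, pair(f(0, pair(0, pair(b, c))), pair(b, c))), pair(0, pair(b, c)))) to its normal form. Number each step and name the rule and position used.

pair(b, 0)

1. pair(b, f(f(0, pair(f(0, pair(0, pair(b, c))), pair(b, c))), pair(0, pair(b, c))))  →  pair(b, f(f(0, pair(0, pair(b, c))), pair(0, pair(b, c))))   [R2 at 2.1.2.1]
2. pair(b, f(f(0, pair(0, pair(b, c))), pair(0, pair(b, c))))  →  pair(b, f(0, pair(0, pair(b, c))))   [R2 at 2.1]
3. pair(b, f(0, pair(0, pair(b, c))))  →  pair(b, 0)   [R2 at 2]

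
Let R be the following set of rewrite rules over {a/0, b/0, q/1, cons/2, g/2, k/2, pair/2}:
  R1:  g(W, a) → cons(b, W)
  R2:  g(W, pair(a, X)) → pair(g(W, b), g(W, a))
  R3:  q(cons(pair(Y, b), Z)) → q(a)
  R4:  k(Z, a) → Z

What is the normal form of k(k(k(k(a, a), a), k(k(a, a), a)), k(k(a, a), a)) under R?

a

1. k(k(k(k(a, a), a), k(k(a, a), a)), k(k(a, a), a))  →  k(k(k(a, a), k(k(a, a), a)), k(k(a, a), a))   [R4 at 1.1]
2. k(k(k(a, a), k(k(a, a), a)), k(k(a, a), a))  →  k(k(a, k(k(a, a), a)), k(k(a, a), a))   [R4 at 1.1]
3. k(k(a, k(k(a, a), a)), k(k(a, a), a))  →  k(k(a, k(a, a)), k(k(a, a), a))   [R4 at 1.2]
4. k(k(a, k(a, a)), k(k(a, a), a))  →  k(k(a, a), k(k(a, a), a))   [R4 at 1.2]
5. k(k(a, a), k(k(a, a), a))  →  k(a, k(k(a, a), a))   [R4 at 1]
6. k(a, k(k(a, a), a))  →  k(a, k(a, a))   [R4 at 2]
7. k(a, k(a, a))  →  k(a, a)   [R4 at 2]
8. k(a, a)  →  a   [R4 at ε]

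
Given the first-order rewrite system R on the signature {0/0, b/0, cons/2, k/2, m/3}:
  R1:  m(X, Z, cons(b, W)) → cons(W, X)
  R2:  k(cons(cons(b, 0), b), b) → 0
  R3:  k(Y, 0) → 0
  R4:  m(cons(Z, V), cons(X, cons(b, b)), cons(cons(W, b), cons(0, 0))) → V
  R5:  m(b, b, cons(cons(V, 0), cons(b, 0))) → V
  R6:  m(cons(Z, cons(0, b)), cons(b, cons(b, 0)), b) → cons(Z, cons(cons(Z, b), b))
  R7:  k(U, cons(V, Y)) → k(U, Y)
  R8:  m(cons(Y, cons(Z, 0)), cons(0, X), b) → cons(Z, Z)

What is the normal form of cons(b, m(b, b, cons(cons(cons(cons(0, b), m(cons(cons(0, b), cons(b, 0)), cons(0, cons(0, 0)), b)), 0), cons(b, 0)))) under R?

cons(b, cons(cons(0, b), cons(b, b)))

1. cons(b, m(b, b, cons(cons(cons(cons(0, b), m(cons(cons(0, b), cons(b, 0)), cons(0, cons(0, 0)), b)), 0), cons(b, 0))))  →  cons(b, cons(cons(0, b), m(cons(cons(0, b), cons(b, 0)), cons(0, cons(0, 0)), b)))   [R5 at 2]
2. cons(b, cons(cons(0, b), m(cons(cons(0, b), cons(b, 0)), cons(0, cons(0, 0)), b)))  →  cons(b, cons(cons(0, b), cons(b, b)))   [R8 at 2.2]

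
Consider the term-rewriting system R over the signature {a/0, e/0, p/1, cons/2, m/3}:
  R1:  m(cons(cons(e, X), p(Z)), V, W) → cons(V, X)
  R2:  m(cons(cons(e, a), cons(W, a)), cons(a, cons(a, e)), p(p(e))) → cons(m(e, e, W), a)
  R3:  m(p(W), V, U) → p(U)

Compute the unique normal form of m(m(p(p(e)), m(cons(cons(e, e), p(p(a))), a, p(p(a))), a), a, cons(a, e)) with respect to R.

p(cons(a, e))

1. m(m(p(p(e)), m(cons(cons(e, e), p(p(a))), a, p(p(a))), a), a, cons(a, e))  →  m(p(a), a, cons(a, e))   [R3 at 1]
2. m(p(a), a, cons(a, e))  →  p(cons(a, e))   [R3 at ε]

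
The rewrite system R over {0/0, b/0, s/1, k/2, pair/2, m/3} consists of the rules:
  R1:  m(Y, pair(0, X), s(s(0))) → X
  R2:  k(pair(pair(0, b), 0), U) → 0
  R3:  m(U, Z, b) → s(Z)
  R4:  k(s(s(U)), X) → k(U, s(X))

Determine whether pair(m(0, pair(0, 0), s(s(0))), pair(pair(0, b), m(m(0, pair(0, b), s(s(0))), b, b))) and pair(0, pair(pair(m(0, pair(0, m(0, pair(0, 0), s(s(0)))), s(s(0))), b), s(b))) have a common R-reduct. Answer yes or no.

Reduce t₁ = pair(m(0, pair(0, 0), s(s(0))), pair(pair(0, b), m(m(0, pair(0, b), s(s(0))), b, b))):
1. pair(m(0, pair(0, 0), s(s(0))), pair(pair(0, b), m(m(0, pair(0, b), s(s(0))), b, b)))  →  pair(0, pair(pair(0, b), m(m(0, pair(0, b), s(s(0))), b, b)))   [R1 at 1]
2. pair(0, pair(pair(0, b), m(m(0, pair(0, b), s(s(0))), b, b)))  →  pair(0, pair(pair(0, b), s(b)))   [R3 at 2.2]

Reduce t₂ = pair(0, pair(pair(m(0, pair(0, m(0, pair(0, 0), s(s(0)))), s(s(0))), b), s(b))):
1. pair(0, pair(pair(m(0, pair(0, m(0, pair(0, 0), s(s(0)))), s(s(0))), b), s(b)))  →  pair(0, pair(pair(m(0, pair(0, 0), s(s(0))), b), s(b)))   [R1 at 2.1.1]
2. pair(0, pair(pair(m(0, pair(0, 0), s(s(0))), b), s(b)))  →  pair(0, pair(pair(0, b), s(b)))   [R1 at 2.1.1]

yes — NF(t₁) = pair(0, pair(pair(0, b), s(b))), NF(t₂) = pair(0, pair(pair(0, b), s(b)))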